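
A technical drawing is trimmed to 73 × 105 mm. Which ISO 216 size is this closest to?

Aspect ratio 105/73 ≈ 1.438 (ISO target is √2 ≈ 1.414).
In the A-series (A0 area = 1 m²): A7 = 74 × 105 mm.
Off by 1 mm total — nearest standard size.

A7 (74 × 105 mm)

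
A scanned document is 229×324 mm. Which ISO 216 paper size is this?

Aspect ratio 324/229 ≈ 1.415 — close to the ISO √2 ≈ 1.414.
In the C-series (envelope sizes, between A and B): C4 = 229 × 324 mm.

C4 (229 × 324 mm)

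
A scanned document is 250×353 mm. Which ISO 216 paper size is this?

Aspect ratio 353/250 ≈ 1.412 — close to the ISO √2 ≈ 1.414.
In the B-series (B0 = 1000 × 1414 mm): B4 = 250 × 353 mm.

B4 (250 × 353 mm)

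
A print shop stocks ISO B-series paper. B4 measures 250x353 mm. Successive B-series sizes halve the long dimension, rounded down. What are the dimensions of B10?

31 × 44 mm

B5: ⌊353/2⌋ × 250 = 176 × 250 mm
B6: ⌊250/2⌋ × 176 = 125 × 176 mm
B7: ⌊176/2⌋ × 125 = 88 × 125 mm
B8: ⌊125/2⌋ × 88 = 62 × 88 mm
B9: ⌊88/2⌋ × 62 = 44 × 62 mm
B10: ⌊62/2⌋ × 44 = 31 × 44 mm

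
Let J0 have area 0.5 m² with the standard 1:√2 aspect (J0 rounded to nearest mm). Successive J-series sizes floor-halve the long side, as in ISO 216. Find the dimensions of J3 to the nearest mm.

210 × 297 mm

Let J0's short side be w mm. w · w√2 = 0.5 m² = 500,000 mm², so w ≈ 594.6 mm and w√2 ≈ 840.9 mm → J0 = 595 × 841 mm.
J1: ⌊841/2⌋ × 595 = 420 × 595 mm
J2: ⌊595/2⌋ × 420 = 297 × 420 mm
J3: ⌊420/2⌋ × 297 = 210 × 297 mm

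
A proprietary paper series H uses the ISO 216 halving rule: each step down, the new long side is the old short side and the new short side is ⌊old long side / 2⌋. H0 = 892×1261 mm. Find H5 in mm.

157 × 223 mm

H1: ⌊1261/2⌋ × 892 = 630 × 892 mm
H2: ⌊892/2⌋ × 630 = 446 × 630 mm
H3: ⌊630/2⌋ × 446 = 315 × 446 mm
H4: ⌊446/2⌋ × 315 = 223 × 315 mm
H5: ⌊315/2⌋ × 223 = 157 × 223 mm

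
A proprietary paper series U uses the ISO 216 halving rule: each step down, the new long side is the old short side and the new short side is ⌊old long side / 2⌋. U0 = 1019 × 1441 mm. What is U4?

U1: ⌊1441/2⌋ × 1019 = 720 × 1019 mm
U2: ⌊1019/2⌋ × 720 = 509 × 720 mm
U3: ⌊720/2⌋ × 509 = 360 × 509 mm
U4: ⌊509/2⌋ × 360 = 254 × 360 mm

254 × 360 mm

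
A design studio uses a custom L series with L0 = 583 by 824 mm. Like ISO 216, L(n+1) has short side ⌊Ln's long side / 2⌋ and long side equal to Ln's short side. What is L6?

72 × 103 mm

L1: ⌊824/2⌋ × 583 = 412 × 583 mm
L2: ⌊583/2⌋ × 412 = 291 × 412 mm
L3: ⌊412/2⌋ × 291 = 206 × 291 mm
L4: ⌊291/2⌋ × 206 = 145 × 206 mm
L5: ⌊206/2⌋ × 145 = 103 × 145 mm
L6: ⌊145/2⌋ × 103 = 72 × 103 mm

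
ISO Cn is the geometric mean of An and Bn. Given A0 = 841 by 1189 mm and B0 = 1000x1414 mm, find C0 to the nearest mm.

Short side: √(841 · 1000) = √841000 ≈ 917.1 → 917 mm
Long side: √(1189 · 1414) = √1681246 ≈ 1296.6 → 1297 mm

917 × 1297 mm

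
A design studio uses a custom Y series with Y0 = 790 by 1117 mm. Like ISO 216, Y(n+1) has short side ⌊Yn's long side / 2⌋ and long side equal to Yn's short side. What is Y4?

197 × 279 mm

Y1: ⌊1117/2⌋ × 790 = 558 × 790 mm
Y2: ⌊790/2⌋ × 558 = 395 × 558 mm
Y3: ⌊558/2⌋ × 395 = 279 × 395 mm
Y4: ⌊395/2⌋ × 279 = 197 × 279 mm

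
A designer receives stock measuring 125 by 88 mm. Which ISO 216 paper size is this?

B7 (88 × 125 mm)

Aspect ratio 125/88 ≈ 1.420 — close to the ISO √2 ≈ 1.414.
In the B-series (B0 = 1000 × 1414 mm): B7 = 88 × 125 mm.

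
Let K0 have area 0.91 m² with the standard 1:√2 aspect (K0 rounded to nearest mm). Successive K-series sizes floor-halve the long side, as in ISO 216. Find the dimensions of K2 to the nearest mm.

Let K0's short side be w mm. w · w√2 = 0.91 m² = 910,000 mm², so w ≈ 802.2 mm and w√2 ≈ 1134.4 mm → K0 = 802 × 1134 mm.
K1: ⌊1134/2⌋ × 802 = 567 × 802 mm
K2: ⌊802/2⌋ × 567 = 401 × 567 mm

401 × 567 mm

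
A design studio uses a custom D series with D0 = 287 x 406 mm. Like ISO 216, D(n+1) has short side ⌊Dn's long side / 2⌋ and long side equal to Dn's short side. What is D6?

35 × 50 mm

D1: ⌊406/2⌋ × 287 = 203 × 287 mm
D2: ⌊287/2⌋ × 203 = 143 × 203 mm
D3: ⌊203/2⌋ × 143 = 101 × 143 mm
D4: ⌊143/2⌋ × 101 = 71 × 101 mm
D5: ⌊101/2⌋ × 71 = 50 × 71 mm
D6: ⌊71/2⌋ × 50 = 35 × 50 mm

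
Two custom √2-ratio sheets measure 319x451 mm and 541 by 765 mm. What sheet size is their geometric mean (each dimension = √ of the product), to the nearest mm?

Short side: √(319 · 541) = √172579 ≈ 415.4 → 415 mm
Long side: √(451 · 765) = √345015 ≈ 587.4 → 587 mm

415 × 587 mm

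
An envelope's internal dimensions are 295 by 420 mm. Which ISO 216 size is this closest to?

Aspect ratio 420/295 ≈ 1.424 — close to the ISO √2 ≈ 1.414.
In the A-series (A0 area = 1 m²): A3 = 297 × 420 mm.
Off by 2 mm total — nearest standard size.

A3 (297 × 420 mm)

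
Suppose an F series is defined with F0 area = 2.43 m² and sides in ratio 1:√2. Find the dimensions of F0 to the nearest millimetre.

Let the short side be w mm. Then w · w√2 = 2.43 m² = 2,430,000 mm².
w² = 2,430,000/√2, so w ≈ 1310.8 mm; long side = w√2 ≈ 1853.8 mm.

1311 × 1854 mm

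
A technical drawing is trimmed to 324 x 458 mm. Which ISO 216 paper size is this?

C3 (324 × 458 mm)

Aspect ratio 458/324 ≈ 1.414 — close to the ISO √2 ≈ 1.414.
In the C-series (envelope sizes, between A and B): C3 = 324 × 458 mm.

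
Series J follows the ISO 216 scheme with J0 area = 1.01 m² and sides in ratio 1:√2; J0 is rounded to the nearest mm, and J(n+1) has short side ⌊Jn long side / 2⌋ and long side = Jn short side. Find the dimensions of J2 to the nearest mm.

422 × 597 mm

Let J0's short side be w mm. w · w√2 = 1.01 m² = 1,010,000 mm², so w ≈ 845.1 mm and w√2 ≈ 1195.1 mm → J0 = 845 × 1195 mm.
J1: ⌊1195/2⌋ × 845 = 597 × 845 mm
J2: ⌊845/2⌋ × 597 = 422 × 597 mm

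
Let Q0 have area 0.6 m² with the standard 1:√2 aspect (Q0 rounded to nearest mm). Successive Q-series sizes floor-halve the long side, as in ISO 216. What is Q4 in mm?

162 × 230 mm

Let Q0's short side be w mm. w · w√2 = 0.6 m² = 600,000 mm², so w ≈ 651.4 mm and w√2 ≈ 921.2 mm → Q0 = 651 × 921 mm.
Q1: ⌊921/2⌋ × 651 = 460 × 651 mm
Q2: ⌊651/2⌋ × 460 = 325 × 460 mm
Q3: ⌊460/2⌋ × 325 = 230 × 325 mm
Q4: ⌊325/2⌋ × 230 = 162 × 230 mm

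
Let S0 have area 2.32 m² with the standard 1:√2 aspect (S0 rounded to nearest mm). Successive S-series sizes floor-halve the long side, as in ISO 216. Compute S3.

452 × 640 mm

Let S0's short side be w mm. w · w√2 = 2.32 m² = 2,320,000 mm², so w ≈ 1280.8 mm and w√2 ≈ 1811.3 mm → S0 = 1281 × 1811 mm.
S1: ⌊1811/2⌋ × 1281 = 905 × 1281 mm
S2: ⌊1281/2⌋ × 905 = 640 × 905 mm
S3: ⌊905/2⌋ × 640 = 452 × 640 mm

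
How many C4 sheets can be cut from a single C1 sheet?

8

C1 = 648 × 917 mm; C4 = 229 × 324 mm.
Each halving step doubles the count; 3 steps from C1 to C4.
2^3 = 8.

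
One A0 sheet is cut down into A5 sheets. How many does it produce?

32

Each ISO step halves the sheet: 1 × A0 → 2 × A1 → 4 × A2 → 8 × A3 → …
From A0 to A5 is 5 halving steps: 2^5 = 32.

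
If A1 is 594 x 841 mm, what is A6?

105 × 148 mm

A2: ⌊841/2⌋ × 594 = 420 × 594 mm
A3: ⌊594/2⌋ × 420 = 297 × 420 mm
A4: ⌊420/2⌋ × 297 = 210 × 297 mm
A5: ⌊297/2⌋ × 210 = 148 × 210 mm
A6: ⌊210/2⌋ × 148 = 105 × 148 mm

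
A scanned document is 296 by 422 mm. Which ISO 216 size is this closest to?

Aspect ratio 422/296 ≈ 1.426 — close to the ISO √2 ≈ 1.414.
In the A-series (A0 area = 1 m²): A3 = 297 × 420 mm.
Off by 3 mm total — nearest standard size.

A3 (297 × 420 mm)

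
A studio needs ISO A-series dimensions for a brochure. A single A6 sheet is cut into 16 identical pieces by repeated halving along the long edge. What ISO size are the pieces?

A10

16 = 2^4, so 4 halving steps.
A6 → A7 → … → A10 after 4 steps.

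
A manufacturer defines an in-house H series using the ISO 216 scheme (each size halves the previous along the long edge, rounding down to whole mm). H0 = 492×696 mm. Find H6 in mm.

H1 = 348 × 492 mm (from H0 by 1 halving).
H2: ⌊492/2⌋ × 348 = 246 × 348 mm
H3: ⌊348/2⌋ × 246 = 174 × 246 mm
H4: ⌊246/2⌋ × 174 = 123 × 174 mm
H5: ⌊174/2⌋ × 123 = 87 × 123 mm
H6: ⌊123/2⌋ × 87 = 61 × 87 mm

61 × 87 mm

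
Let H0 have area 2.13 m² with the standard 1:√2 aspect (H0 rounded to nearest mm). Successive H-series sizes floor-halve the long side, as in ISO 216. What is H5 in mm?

Let H0's short side be w mm. w · w√2 = 2.13 m² = 2,130,000 mm², so w ≈ 1227.2 mm and w√2 ≈ 1735.6 mm → H0 = 1227 × 1736 mm.
H1: ⌊1736/2⌋ × 1227 = 868 × 1227 mm
H2: ⌊1227/2⌋ × 868 = 613 × 868 mm
H3: ⌊868/2⌋ × 613 = 434 × 613 mm
H4: ⌊613/2⌋ × 434 = 306 × 434 mm
H5: ⌊434/2⌋ × 306 = 217 × 306 mm

217 × 306 mm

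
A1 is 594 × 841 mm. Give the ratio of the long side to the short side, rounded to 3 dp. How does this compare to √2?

841 / 594 = 1.416
ISO 216 targets √2 ≈ 1.414; the +0.002 deviation is from mm rounding.

1.416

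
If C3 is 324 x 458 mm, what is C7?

81 × 114 mm

C4: ⌊458/2⌋ × 324 = 229 × 324 mm
C5: ⌊324/2⌋ × 229 = 162 × 229 mm
C6: ⌊229/2⌋ × 162 = 114 × 162 mm
C7: ⌊162/2⌋ × 114 = 81 × 114 mm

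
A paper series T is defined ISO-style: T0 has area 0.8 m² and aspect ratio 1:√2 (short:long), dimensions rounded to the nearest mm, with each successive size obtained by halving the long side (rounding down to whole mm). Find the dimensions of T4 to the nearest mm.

Let T0's short side be w mm. w · w√2 = 0.8 m² = 800,000 mm², so w ≈ 752.1 mm and w√2 ≈ 1063.7 mm → T0 = 752 × 1064 mm.
T1: ⌊1064/2⌋ × 752 = 532 × 752 mm
T2: ⌊752/2⌋ × 532 = 376 × 532 mm
T3: ⌊532/2⌋ × 376 = 266 × 376 mm
T4: ⌊376/2⌋ × 266 = 188 × 266 mm

188 × 266 mm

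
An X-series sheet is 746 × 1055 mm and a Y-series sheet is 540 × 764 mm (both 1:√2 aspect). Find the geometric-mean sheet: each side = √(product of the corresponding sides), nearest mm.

635 × 898 mm

Short side: √(746 · 540) = √402840 ≈ 634.7 → 635 mm
Long side: √(1055 · 764) = √806020 ≈ 897.8 → 898 mm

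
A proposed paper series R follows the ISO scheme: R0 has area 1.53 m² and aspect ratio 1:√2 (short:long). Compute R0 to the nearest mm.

1040 × 1471 mm

Let the short side be w mm. Then w · w√2 = 1.53 m² = 1,530,000 mm².
w² = 1,530,000/√2, so w ≈ 1040.1 mm; long side = w√2 ≈ 1471.0 mm.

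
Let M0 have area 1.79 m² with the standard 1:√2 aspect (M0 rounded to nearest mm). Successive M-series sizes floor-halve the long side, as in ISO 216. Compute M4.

281 × 397 mm

Let M0's short side be w mm. w · w√2 = 1.79 m² = 1,790,000 mm², so w ≈ 1125.0 mm and w√2 ≈ 1591.1 mm → M0 = 1125 × 1591 mm.
M1: ⌊1591/2⌋ × 1125 = 795 × 1125 mm
M2: ⌊1125/2⌋ × 795 = 562 × 795 mm
M3: ⌊795/2⌋ × 562 = 397 × 562 mm
M4: ⌊562/2⌋ × 397 = 281 × 397 mm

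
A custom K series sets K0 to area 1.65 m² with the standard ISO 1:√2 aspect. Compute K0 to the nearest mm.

1080 × 1528 mm

Let the short side be w mm. Then w · w√2 = 1.65 m² = 1,650,000 mm².
w² = 1,650,000/√2, so w ≈ 1080.2 mm; long side = w√2 ≈ 1527.6 mm.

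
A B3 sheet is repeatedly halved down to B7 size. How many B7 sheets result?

16

B3 = 353 × 500 mm; B7 = 88 × 125 mm.
Each halving step doubles the count; 4 steps from B3 to B7.
2^4 = 16.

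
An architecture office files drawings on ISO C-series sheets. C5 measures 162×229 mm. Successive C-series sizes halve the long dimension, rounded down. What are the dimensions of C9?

40 × 57 mm

C6: ⌊229/2⌋ × 162 = 114 × 162 mm
C7: ⌊162/2⌋ × 114 = 81 × 114 mm
C8: ⌊114/2⌋ × 81 = 57 × 81 mm
C9: ⌊81/2⌋ × 57 = 40 × 57 mm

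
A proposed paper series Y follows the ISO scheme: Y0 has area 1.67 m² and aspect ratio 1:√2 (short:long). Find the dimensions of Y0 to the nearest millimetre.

Let the short side be w mm. Then w · w√2 = 1.67 m² = 1,670,000 mm².
w² = 1,670,000/√2, so w ≈ 1086.7 mm; long side = w√2 ≈ 1536.8 mm.

1087 × 1537 mm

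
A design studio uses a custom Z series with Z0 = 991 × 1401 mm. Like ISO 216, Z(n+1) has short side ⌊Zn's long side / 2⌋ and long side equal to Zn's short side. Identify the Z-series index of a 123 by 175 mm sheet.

Z0: 991 × 1401 mm
Z1: 700 × 991 mm
Z2: 495 × 700 mm
Z3: 350 × 495 mm
Z4: 247 × 350 mm
Z5: 175 × 247 mm
Z6: 123 × 175 mm
Z7: 87 × 123 mm
→ matches Z6.

Z6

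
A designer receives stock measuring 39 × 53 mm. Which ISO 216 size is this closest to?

A9 (37 × 52 mm)

Aspect ratio 53/39 ≈ 1.359 (ISO target is √2 ≈ 1.414).
In the A-series (A0 area = 1 m²): A9 = 37 × 52 mm.
Off by 3 mm total — nearest standard size.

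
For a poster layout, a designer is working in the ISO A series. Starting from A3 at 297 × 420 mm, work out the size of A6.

A4: ⌊420/2⌋ × 297 = 210 × 297 mm
A5: ⌊297/2⌋ × 210 = 148 × 210 mm
A6: ⌊210/2⌋ × 148 = 105 × 148 mm

105 × 148 mm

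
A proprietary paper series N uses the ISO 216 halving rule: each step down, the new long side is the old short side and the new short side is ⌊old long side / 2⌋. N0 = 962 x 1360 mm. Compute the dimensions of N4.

240 × 340 mm

N1: ⌊1360/2⌋ × 962 = 680 × 962 mm
N2: ⌊962/2⌋ × 680 = 481 × 680 mm
N3: ⌊680/2⌋ × 481 = 340 × 481 mm
N4: ⌊481/2⌋ × 340 = 240 × 340 mm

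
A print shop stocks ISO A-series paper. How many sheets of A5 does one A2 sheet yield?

Each ISO step halves the sheet: 1 × A2 → 2 × A3 → 4 × A4 → 8 × A5
From A2 to A5 is 3 halving steps: 2^3 = 8.

8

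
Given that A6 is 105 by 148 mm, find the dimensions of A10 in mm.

26 × 37 mm

A7: ⌊148/2⌋ × 105 = 74 × 105 mm
A8: ⌊105/2⌋ × 74 = 52 × 74 mm
A9: ⌊74/2⌋ × 52 = 37 × 52 mm
A10: ⌊52/2⌋ × 37 = 26 × 37 mm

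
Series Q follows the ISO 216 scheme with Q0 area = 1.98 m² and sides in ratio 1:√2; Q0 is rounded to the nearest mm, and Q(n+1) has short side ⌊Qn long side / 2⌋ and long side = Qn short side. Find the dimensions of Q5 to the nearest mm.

209 × 295 mm

Let Q0's short side be w mm. w · w√2 = 1.98 m² = 1,980,000 mm², so w ≈ 1183.2 mm and w√2 ≈ 1673.4 mm → Q0 = 1183 × 1673 mm.
Q1: ⌊1673/2⌋ × 1183 = 836 × 1183 mm
Q2: ⌊1183/2⌋ × 836 = 591 × 836 mm
Q3: ⌊836/2⌋ × 591 = 418 × 591 mm
Q4: ⌊591/2⌋ × 418 = 295 × 418 mm
Q5: ⌊418/2⌋ × 295 = 209 × 295 mm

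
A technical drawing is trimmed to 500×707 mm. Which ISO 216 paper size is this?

B2 (500 × 707 mm)

Aspect ratio 707/500 ≈ 1.414 — close to the ISO √2 ≈ 1.414.
In the B-series (B0 = 1000 × 1414 mm): B2 = 500 × 707 mm.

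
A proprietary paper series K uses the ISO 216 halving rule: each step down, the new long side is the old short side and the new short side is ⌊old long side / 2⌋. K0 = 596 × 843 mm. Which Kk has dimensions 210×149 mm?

K0: 596 × 843 mm
K1: 421 × 596 mm
K2: 298 × 421 mm
K3: 210 × 298 mm
K4: 149 × 210 mm
K5: 105 × 149 mm
→ matches K4.

K4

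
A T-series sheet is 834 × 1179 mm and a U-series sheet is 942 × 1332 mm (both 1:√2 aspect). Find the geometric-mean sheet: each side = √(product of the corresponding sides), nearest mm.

886 × 1253 mm

Short side: √(834 · 942) = √785628 ≈ 886.4 → 886 mm
Long side: √(1179 · 1332) = √1570428 ≈ 1253.2 → 1253 mm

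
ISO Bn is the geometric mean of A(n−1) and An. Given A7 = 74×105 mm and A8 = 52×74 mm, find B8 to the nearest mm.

62 × 88 mm

Short side: √(74 · 52) = √3848 ≈ 62.0 → 62 mm
Long side: √(105 · 74) = √7770 ≈ 88.1 → 88 mm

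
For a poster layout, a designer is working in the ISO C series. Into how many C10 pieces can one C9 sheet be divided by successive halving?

C9 = 40 × 57 mm; C10 = 28 × 40 mm.
Each halving step doubles the count; 1 step from C9 to C10.
2^1 = 2.

2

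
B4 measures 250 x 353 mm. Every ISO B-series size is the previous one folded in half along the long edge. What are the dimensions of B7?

B5: ⌊353/2⌋ × 250 = 176 × 250 mm
B6: ⌊250/2⌋ × 176 = 125 × 176 mm
B7: ⌊176/2⌋ × 125 = 88 × 125 mm

88 × 125 mm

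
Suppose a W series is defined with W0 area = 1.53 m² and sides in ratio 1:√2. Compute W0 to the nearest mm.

1040 × 1471 mm

Let the short side be w mm. Then w · w√2 = 1.53 m² = 1,530,000 mm².
w² = 1,530,000/√2, so w ≈ 1040.1 mm; long side = w√2 ≈ 1471.0 mm.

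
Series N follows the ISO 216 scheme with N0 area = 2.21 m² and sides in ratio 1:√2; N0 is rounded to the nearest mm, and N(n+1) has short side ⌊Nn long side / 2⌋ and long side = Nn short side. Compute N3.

Let N0's short side be w mm. w · w√2 = 2.21 m² = 2,210,000 mm², so w ≈ 1250.1 mm and w√2 ≈ 1767.9 mm → N0 = 1250 × 1768 mm.
N1: ⌊1768/2⌋ × 1250 = 884 × 1250 mm
N2: ⌊1250/2⌋ × 884 = 625 × 884 mm
N3: ⌊884/2⌋ × 625 = 442 × 625 mm

442 × 625 mm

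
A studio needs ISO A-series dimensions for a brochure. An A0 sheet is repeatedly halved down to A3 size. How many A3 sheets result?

Each ISO step halves the sheet: 1 × A0 → 2 × A1 → 4 × A2 → 8 × A3
From A0 to A3 is 3 halving steps: 2^3 = 8.

8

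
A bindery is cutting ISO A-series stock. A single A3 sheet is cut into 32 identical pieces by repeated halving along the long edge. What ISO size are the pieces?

32 = 2^5, so 5 halving steps.
A3 → A4 → … → A8 after 5 steps.

A8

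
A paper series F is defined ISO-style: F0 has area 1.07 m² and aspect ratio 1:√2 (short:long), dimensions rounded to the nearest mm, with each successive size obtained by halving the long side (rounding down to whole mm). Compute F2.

Let F0's short side be w mm. w · w√2 = 1.07 m² = 1,070,000 mm², so w ≈ 869.8 mm and w√2 ≈ 1230.1 mm → F0 = 870 × 1230 mm.
F1: ⌊1230/2⌋ × 870 = 615 × 870 mm
F2: ⌊870/2⌋ × 615 = 435 × 615 mm

435 × 615 mm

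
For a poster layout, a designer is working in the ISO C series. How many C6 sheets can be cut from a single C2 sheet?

16

C2 = 458 × 648 mm; C6 = 114 × 162 mm.
Each halving step doubles the count; 4 steps from C2 to C6.
2^4 = 16.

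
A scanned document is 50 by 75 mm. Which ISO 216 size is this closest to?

Aspect ratio 75/50 ≈ 1.500 (ISO target is √2 ≈ 1.414).
In the A-series (A0 area = 1 m²): A8 = 52 × 74 mm.
Off by 3 mm total — nearest standard size.

A8 (52 × 74 mm)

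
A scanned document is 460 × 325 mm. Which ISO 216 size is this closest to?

Aspect ratio 460/325 ≈ 1.415 — close to the ISO √2 ≈ 1.414.
In the C-series (envelope sizes, between A and B): C3 = 324 × 458 mm.
Off by 3 mm total — nearest standard size.

C3 (324 × 458 mm)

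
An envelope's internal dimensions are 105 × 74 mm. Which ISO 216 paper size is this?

Aspect ratio 105/74 ≈ 1.419 — close to the ISO √2 ≈ 1.414.
In the A-series (A0 area = 1 m²): A7 = 74 × 105 mm.

A7 (74 × 105 mm)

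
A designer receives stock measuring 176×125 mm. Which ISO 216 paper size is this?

B6 (125 × 176 mm)

Aspect ratio 176/125 ≈ 1.408 — close to the ISO √2 ≈ 1.414.
In the B-series (B0 = 1000 × 1414 mm): B6 = 125 × 176 mm.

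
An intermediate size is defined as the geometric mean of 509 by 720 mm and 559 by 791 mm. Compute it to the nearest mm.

533 × 755 mm

Short side: √(509 · 559) = √284531 ≈ 533.4 → 533 mm
Long side: √(720 · 791) = √569520 ≈ 754.7 → 755 mm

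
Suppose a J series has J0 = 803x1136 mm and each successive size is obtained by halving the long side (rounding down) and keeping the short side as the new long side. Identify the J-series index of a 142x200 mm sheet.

J5

J0: 803 × 1136 mm
J1: 568 × 803 mm
J2: 401 × 568 mm
J3: 284 × 401 mm
J4: 200 × 284 mm
J5: 142 × 200 mm
J6: 100 × 142 mm
→ matches J5.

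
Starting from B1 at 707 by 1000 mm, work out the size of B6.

B2: ⌊1000/2⌋ × 707 = 500 × 707 mm
B3: ⌊707/2⌋ × 500 = 353 × 500 mm
B4: ⌊500/2⌋ × 353 = 250 × 353 mm
B5: ⌊353/2⌋ × 250 = 176 × 250 mm
B6: ⌊250/2⌋ × 176 = 125 × 176 mm

125 × 176 mm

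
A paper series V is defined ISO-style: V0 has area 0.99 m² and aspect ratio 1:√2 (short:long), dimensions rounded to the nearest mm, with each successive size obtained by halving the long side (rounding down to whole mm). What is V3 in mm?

295 × 418 mm

Let V0's short side be w mm. w · w√2 = 0.99 m² = 990,000 mm², so w ≈ 836.7 mm and w√2 ≈ 1183.2 mm → V0 = 837 × 1183 mm.
V1: ⌊1183/2⌋ × 837 = 591 × 837 mm
V2: ⌊837/2⌋ × 591 = 418 × 591 mm
V3: ⌊591/2⌋ × 418 = 295 × 418 mm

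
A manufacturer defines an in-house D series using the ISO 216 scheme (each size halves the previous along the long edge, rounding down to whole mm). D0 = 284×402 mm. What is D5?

50 × 71 mm

D1: ⌊402/2⌋ × 284 = 201 × 284 mm
D2: ⌊284/2⌋ × 201 = 142 × 201 mm
D3: ⌊201/2⌋ × 142 = 100 × 142 mm
D4: ⌊142/2⌋ × 100 = 71 × 100 mm
D5: ⌊100/2⌋ × 71 = 50 × 71 mm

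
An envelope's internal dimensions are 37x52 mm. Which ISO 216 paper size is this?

Aspect ratio 52/37 ≈ 1.405 — close to the ISO √2 ≈ 1.414.
In the A-series (A0 area = 1 m²): A9 = 37 × 52 mm.

A9 (37 × 52 mm)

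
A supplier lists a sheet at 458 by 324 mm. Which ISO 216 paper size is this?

C3 (324 × 458 mm)

Aspect ratio 458/324 ≈ 1.414 — close to the ISO √2 ≈ 1.414.
In the C-series (envelope sizes, between A and B): C3 = 324 × 458 mm.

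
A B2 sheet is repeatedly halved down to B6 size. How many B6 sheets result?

B2 = 500 × 707 mm; B6 = 125 × 176 mm.
Each halving step doubles the count; 4 steps from B2 to B6.
2^4 = 16.

16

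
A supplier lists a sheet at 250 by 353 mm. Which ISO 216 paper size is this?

Aspect ratio 353/250 ≈ 1.412 — close to the ISO √2 ≈ 1.414.
In the B-series (B0 = 1000 × 1414 mm): B4 = 250 × 353 mm.

B4 (250 × 353 mm)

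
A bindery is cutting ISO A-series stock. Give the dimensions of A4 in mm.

210 × 297 mm

A0 = 841 × 1189 mm (A0 has area 1 m², aspect 1:√2).
A1: ⌊1189/2⌋ × 841 = 594 × 841 mm
A2: ⌊841/2⌋ × 594 = 420 × 594 mm
A3: ⌊594/2⌋ × 420 = 297 × 420 mm
A4: ⌊420/2⌋ × 297 = 210 × 297 mm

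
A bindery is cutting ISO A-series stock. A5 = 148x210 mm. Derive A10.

26 × 37 mm

A6: ⌊210/2⌋ × 148 = 105 × 148 mm
A7: ⌊148/2⌋ × 105 = 74 × 105 mm
A8: ⌊105/2⌋ × 74 = 52 × 74 mm
A9: ⌊74/2⌋ × 52 = 37 × 52 mm
A10: ⌊52/2⌋ × 37 = 26 × 37 mm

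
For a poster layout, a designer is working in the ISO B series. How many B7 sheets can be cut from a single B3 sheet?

Each ISO step halves the sheet: 1 × B3 → 2 × B4 → 4 × B5 → 8 × B6 → …
From B3 to B7 is 4 halving steps: 2^4 = 16.

16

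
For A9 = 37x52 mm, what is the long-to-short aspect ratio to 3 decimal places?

1.405

52 / 37 = 1.405
ISO 216 targets √2 ≈ 1.414; the -0.009 deviation is from mm rounding.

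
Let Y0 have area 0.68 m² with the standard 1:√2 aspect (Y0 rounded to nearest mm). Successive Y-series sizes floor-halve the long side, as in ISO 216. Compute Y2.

Let Y0's short side be w mm. w · w√2 = 0.68 m² = 680,000 mm², so w ≈ 693.4 mm and w√2 ≈ 980.6 mm → Y0 = 693 × 981 mm.
Y1: ⌊981/2⌋ × 693 = 490 × 693 mm
Y2: ⌊693/2⌋ × 490 = 346 × 490 mm

346 × 490 mm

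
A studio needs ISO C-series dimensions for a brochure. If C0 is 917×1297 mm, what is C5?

162 × 229 mm

C1: ⌊1297/2⌋ × 917 = 648 × 917 mm
C2: ⌊917/2⌋ × 648 = 458 × 648 mm
C3: ⌊648/2⌋ × 458 = 324 × 458 mm
C4: ⌊458/2⌋ × 324 = 229 × 324 mm
C5: ⌊324/2⌋ × 229 = 162 × 229 mm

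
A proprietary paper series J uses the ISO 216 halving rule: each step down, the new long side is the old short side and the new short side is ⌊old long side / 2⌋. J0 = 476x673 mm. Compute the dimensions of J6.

59 × 84 mm

J1 = 336 × 476 mm (from J0 by 1 halving).
J2: ⌊476/2⌋ × 336 = 238 × 336 mm
J3: ⌊336/2⌋ × 238 = 168 × 238 mm
J4: ⌊238/2⌋ × 168 = 119 × 168 mm
J5: ⌊168/2⌋ × 119 = 84 × 119 mm
J6: ⌊119/2⌋ × 84 = 59 × 84 mm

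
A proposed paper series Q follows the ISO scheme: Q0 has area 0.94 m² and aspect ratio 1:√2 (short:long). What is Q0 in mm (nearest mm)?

Let the short side be w mm. Then w · w√2 = 0.94 m² = 940,000 mm².
w² = 940,000/√2, so w ≈ 815.3 mm; long side = w√2 ≈ 1153.0 mm.

815 × 1153 mm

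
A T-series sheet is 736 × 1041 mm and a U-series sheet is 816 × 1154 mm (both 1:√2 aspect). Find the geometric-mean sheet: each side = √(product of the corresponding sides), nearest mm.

775 × 1096 mm

Short side: √(736 · 816) = √600576 ≈ 775.0 → 775 mm
Long side: √(1041 · 1154) = √1201314 ≈ 1096.0 → 1096 mm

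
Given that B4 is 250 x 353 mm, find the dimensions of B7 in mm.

B5: ⌊353/2⌋ × 250 = 176 × 250 mm
B6: ⌊250/2⌋ × 176 = 125 × 176 mm
B7: ⌊176/2⌋ × 125 = 88 × 125 mm

88 × 125 mm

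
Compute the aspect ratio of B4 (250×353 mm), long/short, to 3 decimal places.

1.412

353 / 250 = 1.412
ISO 216 targets √2 ≈ 1.414; the -0.002 deviation is from mm rounding.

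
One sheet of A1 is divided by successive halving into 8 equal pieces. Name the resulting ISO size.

8 = 2^3, so 3 halving steps.
A1 → A2 → … → A4 after 3 steps.

A4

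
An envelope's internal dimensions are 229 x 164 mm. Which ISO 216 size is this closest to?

C5 (162 × 229 mm)

Aspect ratio 229/164 ≈ 1.396 (ISO target is √2 ≈ 1.414).
In the C-series (envelope sizes, between A and B): C5 = 162 × 229 mm.
Off by 2 mm total — nearest standard size.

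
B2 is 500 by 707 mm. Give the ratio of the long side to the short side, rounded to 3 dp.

1.414

707 / 500 = 1.414
Matches √2 ≈ 1.414 — the ISO 216 defining ratio.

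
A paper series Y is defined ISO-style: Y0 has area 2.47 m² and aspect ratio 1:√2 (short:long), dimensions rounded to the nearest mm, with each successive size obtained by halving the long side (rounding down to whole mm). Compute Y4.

330 × 467 mm

Let Y0's short side be w mm. w · w√2 = 2.47 m² = 2,470,000 mm², so w ≈ 1321.6 mm and w√2 ≈ 1869.0 mm → Y0 = 1322 × 1869 mm.
Y1: ⌊1869/2⌋ × 1322 = 934 × 1322 mm
Y2: ⌊1322/2⌋ × 934 = 661 × 934 mm
Y3: ⌊934/2⌋ × 661 = 467 × 661 mm
Y4: ⌊661/2⌋ × 467 = 330 × 467 mm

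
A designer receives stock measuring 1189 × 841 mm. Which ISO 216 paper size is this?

A0 (841 × 1189 mm)

Aspect ratio 1189/841 ≈ 1.414 — close to the ISO √2 ≈ 1.414.
In the A-series (A0 area = 1 m²): A0 = 841 × 1189 mm.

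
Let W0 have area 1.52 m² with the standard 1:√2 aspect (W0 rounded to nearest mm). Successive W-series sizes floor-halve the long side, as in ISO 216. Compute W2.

518 × 733 mm

Let W0's short side be w mm. w · w√2 = 1.52 m² = 1,520,000 mm², so w ≈ 1036.7 mm and w√2 ≈ 1466.2 mm → W0 = 1037 × 1466 mm.
W1: ⌊1466/2⌋ × 1037 = 733 × 1037 mm
W2: ⌊1037/2⌋ × 733 = 518 × 733 mm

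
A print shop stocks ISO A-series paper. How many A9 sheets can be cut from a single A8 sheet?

2

Each ISO step halves the sheet: 1 × A8 → 2 × A9
From A8 to A9 is 1 halving step: 2^1 = 2.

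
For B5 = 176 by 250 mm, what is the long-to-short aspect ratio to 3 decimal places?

1.420

250 / 176 = 1.420
ISO 216 targets √2 ≈ 1.414; the +0.006 deviation is from mm rounding.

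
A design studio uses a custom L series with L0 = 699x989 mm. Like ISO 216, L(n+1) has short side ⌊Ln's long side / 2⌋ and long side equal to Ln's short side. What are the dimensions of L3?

247 × 349 mm

L1: ⌊989/2⌋ × 699 = 494 × 699 mm
L2: ⌊699/2⌋ × 494 = 349 × 494 mm
L3: ⌊494/2⌋ × 349 = 247 × 349 mm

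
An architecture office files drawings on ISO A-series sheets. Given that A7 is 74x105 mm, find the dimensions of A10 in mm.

A8: ⌊105/2⌋ × 74 = 52 × 74 mm
A9: ⌊74/2⌋ × 52 = 37 × 52 mm
A10: ⌊52/2⌋ × 37 = 26 × 37 mm

26 × 37 mm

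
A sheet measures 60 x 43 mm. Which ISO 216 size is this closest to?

B9 (44 × 62 mm)

Aspect ratio 60/43 ≈ 1.395 (ISO target is √2 ≈ 1.414).
In the B-series (B0 = 1000 × 1414 mm): B9 = 44 × 62 mm.
Off by 3 mm total — nearest standard size.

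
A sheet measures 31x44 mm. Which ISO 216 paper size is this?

Aspect ratio 44/31 ≈ 1.419 — close to the ISO √2 ≈ 1.414.
In the B-series (B0 = 1000 × 1414 mm): B10 = 31 × 44 mm.

B10 (31 × 44 mm)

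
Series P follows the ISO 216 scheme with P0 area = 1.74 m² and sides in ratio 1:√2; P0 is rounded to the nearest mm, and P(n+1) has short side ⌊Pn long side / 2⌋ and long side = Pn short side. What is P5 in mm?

196 × 277 mm

Let P0's short side be w mm. w · w√2 = 1.74 m² = 1,740,000 mm², so w ≈ 1109.2 mm and w√2 ≈ 1568.7 mm → P0 = 1109 × 1569 mm.
P1: ⌊1569/2⌋ × 1109 = 784 × 1109 mm
P2: ⌊1109/2⌋ × 784 = 554 × 784 mm
P3: ⌊784/2⌋ × 554 = 392 × 554 mm
P4: ⌊554/2⌋ × 392 = 277 × 392 mm
P5: ⌊392/2⌋ × 277 = 196 × 277 mm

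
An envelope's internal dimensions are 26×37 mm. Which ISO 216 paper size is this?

Aspect ratio 37/26 ≈ 1.423 — close to the ISO √2 ≈ 1.414.
In the A-series (A0 area = 1 m²): A10 = 26 × 37 mm.

A10 (26 × 37 mm)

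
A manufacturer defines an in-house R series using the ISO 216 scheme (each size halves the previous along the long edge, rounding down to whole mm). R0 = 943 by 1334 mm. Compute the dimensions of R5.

166 × 235 mm

R1: ⌊1334/2⌋ × 943 = 667 × 943 mm
R2: ⌊943/2⌋ × 667 = 471 × 667 mm
R3: ⌊667/2⌋ × 471 = 333 × 471 mm
R4: ⌊471/2⌋ × 333 = 235 × 333 mm
R5: ⌊333/2⌋ × 235 = 166 × 235 mm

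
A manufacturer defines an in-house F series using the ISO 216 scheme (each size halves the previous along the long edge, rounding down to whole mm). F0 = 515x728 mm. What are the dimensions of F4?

F1 = 364 × 515 mm (from F0 by 1 halving).
F2: ⌊515/2⌋ × 364 = 257 × 364 mm
F3: ⌊364/2⌋ × 257 = 182 × 257 mm
F4: ⌊257/2⌋ × 182 = 128 × 182 mm

128 × 182 mm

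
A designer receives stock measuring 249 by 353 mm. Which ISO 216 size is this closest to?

Aspect ratio 353/249 ≈ 1.418 — close to the ISO √2 ≈ 1.414.
In the B-series (B0 = 1000 × 1414 mm): B4 = 250 × 353 mm.
Off by 1 mm total — nearest standard size.

B4 (250 × 353 mm)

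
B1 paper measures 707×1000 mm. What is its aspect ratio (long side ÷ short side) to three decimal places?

1.414

1000 / 707 = 1.414
Matches √2 ≈ 1.414 — the ISO 216 defining ratio.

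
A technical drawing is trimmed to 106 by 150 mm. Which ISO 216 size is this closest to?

Aspect ratio 150/106 ≈ 1.415 — close to the ISO √2 ≈ 1.414.
In the A-series (A0 area = 1 m²): A6 = 105 × 148 mm.
Off by 3 mm total — nearest standard size.

A6 (105 × 148 mm)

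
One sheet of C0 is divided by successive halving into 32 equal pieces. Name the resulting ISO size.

C5

32 = 2^5, so 5 halving steps.
C0 → C1 → … → C5 after 5 steps.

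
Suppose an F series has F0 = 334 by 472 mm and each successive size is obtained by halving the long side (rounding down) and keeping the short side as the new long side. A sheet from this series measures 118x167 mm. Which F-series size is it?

F0: 334 × 472 mm
F1: 236 × 334 mm
F2: 167 × 236 mm
F3: 118 × 167 mm
F4: 83 × 118 mm
→ matches F3.

F3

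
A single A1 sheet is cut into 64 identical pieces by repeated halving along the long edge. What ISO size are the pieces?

A7

64 = 2^6, so 6 halving steps.
A1 → A2 → … → A7 after 6 steps.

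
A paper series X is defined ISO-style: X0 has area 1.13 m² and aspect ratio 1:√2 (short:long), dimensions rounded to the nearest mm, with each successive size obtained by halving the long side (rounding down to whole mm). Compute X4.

223 × 316 mm

Let X0's short side be w mm. w · w√2 = 1.13 m² = 1,130,000 mm², so w ≈ 893.9 mm and w√2 ≈ 1264.1 mm → X0 = 894 × 1264 mm.
X1: ⌊1264/2⌋ × 894 = 632 × 894 mm
X2: ⌊894/2⌋ × 632 = 447 × 632 mm
X3: ⌊632/2⌋ × 447 = 316 × 447 mm
X4: ⌊447/2⌋ × 316 = 223 × 316 mm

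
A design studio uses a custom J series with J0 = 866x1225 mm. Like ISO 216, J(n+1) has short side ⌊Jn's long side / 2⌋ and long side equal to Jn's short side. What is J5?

153 × 216 mm

J1 = 612 × 866 mm (from J0 by 1 halving).
J2: ⌊866/2⌋ × 612 = 433 × 612 mm
J3: ⌊612/2⌋ × 433 = 306 × 433 mm
J4: ⌊433/2⌋ × 306 = 216 × 306 mm
J5: ⌊306/2⌋ × 216 = 153 × 216 mm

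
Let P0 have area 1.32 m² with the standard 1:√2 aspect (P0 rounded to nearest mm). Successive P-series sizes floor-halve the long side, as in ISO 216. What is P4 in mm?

241 × 341 mm

Let P0's short side be w mm. w · w√2 = 1.32 m² = 1,320,000 mm², so w ≈ 966.1 mm and w√2 ≈ 1366.3 mm → P0 = 966 × 1366 mm.
P1: ⌊1366/2⌋ × 966 = 683 × 966 mm
P2: ⌊966/2⌋ × 683 = 483 × 683 mm
P3: ⌊683/2⌋ × 483 = 341 × 483 mm
P4: ⌊483/2⌋ × 341 = 241 × 341 mm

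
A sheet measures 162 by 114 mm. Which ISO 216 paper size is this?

C6 (114 × 162 mm)

Aspect ratio 162/114 ≈ 1.421 — close to the ISO √2 ≈ 1.414.
In the C-series (envelope sizes, between A and B): C6 = 114 × 162 mm.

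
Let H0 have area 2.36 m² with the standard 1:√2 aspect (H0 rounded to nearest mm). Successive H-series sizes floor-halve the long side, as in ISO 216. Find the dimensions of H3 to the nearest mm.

Let H0's short side be w mm. w · w√2 = 2.36 m² = 2,360,000 mm², so w ≈ 1291.8 mm and w√2 ≈ 1826.9 mm → H0 = 1292 × 1827 mm.
H1: ⌊1827/2⌋ × 1292 = 913 × 1292 mm
H2: ⌊1292/2⌋ × 913 = 646 × 913 mm
H3: ⌊913/2⌋ × 646 = 456 × 646 mm

456 × 646 mm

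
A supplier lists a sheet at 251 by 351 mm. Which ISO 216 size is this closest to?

B4 (250 × 353 mm)

Aspect ratio 351/251 ≈ 1.398 (ISO target is √2 ≈ 1.414).
In the B-series (B0 = 1000 × 1414 mm): B4 = 250 × 353 mm.
Off by 3 mm total — nearest standard size.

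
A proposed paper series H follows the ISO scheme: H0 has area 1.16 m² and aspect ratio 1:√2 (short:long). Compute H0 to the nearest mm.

906 × 1281 mm

Let the short side be w mm. Then w · w√2 = 1.16 m² = 1,160,000 mm².
w² = 1,160,000/√2, so w ≈ 905.7 mm; long side = w√2 ≈ 1280.8 mm.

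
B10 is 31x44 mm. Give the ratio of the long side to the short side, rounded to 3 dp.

1.419

44 / 31 = 1.419
ISO 216 targets √2 ≈ 1.414; the +0.005 deviation is from mm rounding.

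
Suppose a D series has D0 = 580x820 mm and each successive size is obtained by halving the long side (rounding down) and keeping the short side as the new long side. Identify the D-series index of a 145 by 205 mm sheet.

D4

D0: 580 × 820 mm
D1: 410 × 580 mm
D2: 290 × 410 mm
D3: 205 × 290 mm
D4: 145 × 205 mm
D5: 102 × 145 mm
→ matches D4.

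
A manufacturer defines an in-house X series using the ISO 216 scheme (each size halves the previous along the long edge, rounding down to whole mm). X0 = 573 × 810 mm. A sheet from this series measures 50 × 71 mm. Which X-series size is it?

X0: 573 × 810 mm
X1: 405 × 573 mm
X2: 286 × 405 mm
X3: 202 × 286 mm
X4: 143 × 202 mm
X5: 101 × 143 mm
X6: 71 × 101 mm
X7: 50 × 71 mm
X8: 35 × 50 mm
→ matches X7.

X7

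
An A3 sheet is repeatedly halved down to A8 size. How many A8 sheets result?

Each ISO step halves the sheet: 1 × A3 → 2 × A4 → 4 × A5 → 8 × A6 → …
From A3 to A8 is 5 halving steps: 2^5 = 32.

32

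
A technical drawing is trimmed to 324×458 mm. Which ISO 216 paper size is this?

C3 (324 × 458 mm)

Aspect ratio 458/324 ≈ 1.414 — close to the ISO √2 ≈ 1.414.
In the C-series (envelope sizes, between A and B): C3 = 324 × 458 mm.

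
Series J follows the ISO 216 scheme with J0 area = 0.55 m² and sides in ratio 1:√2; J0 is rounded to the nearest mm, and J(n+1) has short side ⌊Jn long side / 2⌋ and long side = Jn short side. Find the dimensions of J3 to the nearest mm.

220 × 312 mm

Let J0's short side be w mm. w · w√2 = 0.55 m² = 550,000 mm², so w ≈ 623.6 mm and w√2 ≈ 881.9 mm → J0 = 624 × 882 mm.
J1: ⌊882/2⌋ × 624 = 441 × 624 mm
J2: ⌊624/2⌋ × 441 = 312 × 441 mm
J3: ⌊441/2⌋ × 312 = 220 × 312 mm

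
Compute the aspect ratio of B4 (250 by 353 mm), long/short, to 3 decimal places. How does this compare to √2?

353 / 250 = 1.412
ISO 216 targets √2 ≈ 1.414; the -0.002 deviation is from mm rounding.

1.412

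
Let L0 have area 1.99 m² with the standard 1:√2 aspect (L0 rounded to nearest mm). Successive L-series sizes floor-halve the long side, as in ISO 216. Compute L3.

419 × 593 mm

Let L0's short side be w mm. w · w√2 = 1.99 m² = 1,990,000 mm², so w ≈ 1186.2 mm and w√2 ≈ 1677.6 mm → L0 = 1186 × 1678 mm.
L1: ⌊1678/2⌋ × 1186 = 839 × 1186 mm
L2: ⌊1186/2⌋ × 839 = 593 × 839 mm
L3: ⌊839/2⌋ × 593 = 419 × 593 mm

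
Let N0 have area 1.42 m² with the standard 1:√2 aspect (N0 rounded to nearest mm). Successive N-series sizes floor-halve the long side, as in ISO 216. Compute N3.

Let N0's short side be w mm. w · w√2 = 1.42 m² = 1,420,000 mm², so w ≈ 1002.0 mm and w√2 ≈ 1417.1 mm → N0 = 1002 × 1417 mm.
N1: ⌊1417/2⌋ × 1002 = 708 × 1002 mm
N2: ⌊1002/2⌋ × 708 = 501 × 708 mm
N3: ⌊708/2⌋ × 501 = 354 × 501 mm

354 × 501 mm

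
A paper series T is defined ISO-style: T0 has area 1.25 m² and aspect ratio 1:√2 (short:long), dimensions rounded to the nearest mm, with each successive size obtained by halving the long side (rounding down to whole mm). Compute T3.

Let T0's short side be w mm. w · w√2 = 1.25 m² = 1,250,000 mm², so w ≈ 940.2 mm and w√2 ≈ 1329.6 mm → T0 = 940 × 1330 mm.
T1: ⌊1330/2⌋ × 940 = 665 × 940 mm
T2: ⌊940/2⌋ × 665 = 470 × 665 mm
T3: ⌊665/2⌋ × 470 = 332 × 470 mm

332 × 470 mm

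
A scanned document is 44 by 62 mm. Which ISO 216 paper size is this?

Aspect ratio 62/44 ≈ 1.409 — close to the ISO √2 ≈ 1.414.
In the B-series (B0 = 1000 × 1414 mm): B9 = 44 × 62 mm.

B9 (44 × 62 mm)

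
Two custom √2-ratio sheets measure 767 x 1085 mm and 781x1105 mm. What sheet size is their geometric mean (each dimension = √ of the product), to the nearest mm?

Short side: √(767 · 781) = √599027 ≈ 774.0 → 774 mm
Long side: √(1085 · 1105) = √1198925 ≈ 1095.0 → 1095 mm

774 × 1095 mm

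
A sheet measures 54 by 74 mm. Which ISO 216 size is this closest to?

Aspect ratio 74/54 ≈ 1.370 (ISO target is √2 ≈ 1.414).
In the A-series (A0 area = 1 m²): A8 = 52 × 74 mm.
Off by 2 mm total — nearest standard size.

A8 (52 × 74 mm)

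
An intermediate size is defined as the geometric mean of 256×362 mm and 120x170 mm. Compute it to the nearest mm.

Short side: √(256 · 120) = √30720 ≈ 175.3 → 175 mm
Long side: √(362 · 170) = √61540 ≈ 248.1 → 248 mm

175 × 248 mm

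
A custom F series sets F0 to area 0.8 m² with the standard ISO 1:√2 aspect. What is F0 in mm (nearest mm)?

Let the short side be w mm. Then w · w√2 = 0.8 m² = 800,000 mm².
w² = 800,000/√2, so w ≈ 752.1 mm; long side = w√2 ≈ 1063.7 mm.

752 × 1064 mm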